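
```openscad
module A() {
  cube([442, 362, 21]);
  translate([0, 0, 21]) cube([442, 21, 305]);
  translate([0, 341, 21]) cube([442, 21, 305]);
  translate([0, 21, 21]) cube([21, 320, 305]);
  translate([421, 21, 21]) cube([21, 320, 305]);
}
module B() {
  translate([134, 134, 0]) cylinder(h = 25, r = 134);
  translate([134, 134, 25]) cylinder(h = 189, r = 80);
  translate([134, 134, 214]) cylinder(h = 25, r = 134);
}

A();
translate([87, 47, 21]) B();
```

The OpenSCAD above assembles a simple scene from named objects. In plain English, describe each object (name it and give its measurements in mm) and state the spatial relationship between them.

A is an open storage box with external size 442×362×326 mm and wall thickness 21 mm (the base is also 21 mm thick). The base covers the whole footprint; the four walls stand on the base, with the y-facing walls full-width and the x-facing walls fitting between their inner faces.

B is a spool: two coaxial disc flanges of radius 134 mm and thickness 25 mm, joined by a core cylinder of radius 80 mm and height 189 mm. The lower flange rests on z = 0 and the three cylinders share a vertical axis.

The spool sits inside the open box, centred.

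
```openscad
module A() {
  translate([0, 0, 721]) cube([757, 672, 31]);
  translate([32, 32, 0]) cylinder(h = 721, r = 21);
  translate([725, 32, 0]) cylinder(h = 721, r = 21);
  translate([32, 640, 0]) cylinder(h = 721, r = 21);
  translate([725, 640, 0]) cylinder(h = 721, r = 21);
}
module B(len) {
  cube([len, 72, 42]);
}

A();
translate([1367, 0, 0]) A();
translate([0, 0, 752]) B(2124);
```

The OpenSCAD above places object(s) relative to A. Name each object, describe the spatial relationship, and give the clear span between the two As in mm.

Second table starts at x = 1367; first ends at x = 757; clear span = 1367 − 757 = 610 mm.

A is a table. B is a beam. A beam spans the tops of two tables. The clear span between the two tables is 610 mm.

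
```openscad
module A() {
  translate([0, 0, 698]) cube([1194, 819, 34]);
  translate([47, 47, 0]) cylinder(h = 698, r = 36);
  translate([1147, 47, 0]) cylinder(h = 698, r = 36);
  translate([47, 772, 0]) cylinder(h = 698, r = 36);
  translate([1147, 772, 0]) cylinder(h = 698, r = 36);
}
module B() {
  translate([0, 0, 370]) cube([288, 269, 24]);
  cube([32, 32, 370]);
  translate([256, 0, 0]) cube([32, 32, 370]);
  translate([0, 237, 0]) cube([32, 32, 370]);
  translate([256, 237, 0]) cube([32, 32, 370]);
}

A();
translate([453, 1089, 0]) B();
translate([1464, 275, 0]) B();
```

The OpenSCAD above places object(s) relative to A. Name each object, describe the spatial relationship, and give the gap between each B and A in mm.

Each stool's nearest face is 270 mm from the table's bounding box.

A is a table. B is a stool. Two stools sit around the table at the +y, +x sides. The gap between each stool and the table is 270 mm.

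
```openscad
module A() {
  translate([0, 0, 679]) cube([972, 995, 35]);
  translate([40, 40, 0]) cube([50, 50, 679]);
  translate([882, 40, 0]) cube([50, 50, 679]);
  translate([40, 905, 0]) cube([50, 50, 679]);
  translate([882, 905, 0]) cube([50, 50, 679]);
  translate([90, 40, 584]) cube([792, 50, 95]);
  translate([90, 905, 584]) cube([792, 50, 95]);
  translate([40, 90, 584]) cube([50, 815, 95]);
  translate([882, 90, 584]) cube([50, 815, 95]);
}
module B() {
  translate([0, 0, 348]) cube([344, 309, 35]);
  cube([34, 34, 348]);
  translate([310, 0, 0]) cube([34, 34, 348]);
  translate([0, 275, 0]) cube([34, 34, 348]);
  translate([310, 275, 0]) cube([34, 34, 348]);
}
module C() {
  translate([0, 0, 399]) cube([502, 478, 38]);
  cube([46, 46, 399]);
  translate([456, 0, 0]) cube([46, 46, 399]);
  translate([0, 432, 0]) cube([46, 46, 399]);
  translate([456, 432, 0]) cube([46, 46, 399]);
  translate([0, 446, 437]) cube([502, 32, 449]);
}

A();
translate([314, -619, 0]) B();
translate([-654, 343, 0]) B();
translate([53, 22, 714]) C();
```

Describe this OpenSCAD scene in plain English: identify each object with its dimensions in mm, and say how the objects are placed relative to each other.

A is a table: top 972 mm (x) × 995 mm (y), 35 mm thick, upper face at z = 714 mm, on four 50×50 mm square legs, each inset 40 mm from the nearest pair of top edges, running from z = 0 to the bottom of the top. Four apron rails, 50 mm thick and 95 mm tall, run between adjacent legs with their top edges flush with the underside of the top and their outer faces flush with the legs' outer faces.

B is a four-legged stool. The seat is a 344×309×35 mm slab whose top surface is at z = 383 mm; four square legs, each 34×34 mm in cross-section, run from the floor (z = 0) to the underside of the seat, each flush with a corner of the seat.

C is a chair. The seat is a 502×478×38 mm slab with its top at z = 437 mm, on four 46×46 mm corner legs (flush with the seat edges, standing on z = 0). A flat backrest 32 mm thick, 449 mm tall, spans the full seat width and rises from the seat top along its +y edge, rear face flush with the rear of the seat.

Two stools sit around the table at the −y, −x sides. The chair is on top of the table.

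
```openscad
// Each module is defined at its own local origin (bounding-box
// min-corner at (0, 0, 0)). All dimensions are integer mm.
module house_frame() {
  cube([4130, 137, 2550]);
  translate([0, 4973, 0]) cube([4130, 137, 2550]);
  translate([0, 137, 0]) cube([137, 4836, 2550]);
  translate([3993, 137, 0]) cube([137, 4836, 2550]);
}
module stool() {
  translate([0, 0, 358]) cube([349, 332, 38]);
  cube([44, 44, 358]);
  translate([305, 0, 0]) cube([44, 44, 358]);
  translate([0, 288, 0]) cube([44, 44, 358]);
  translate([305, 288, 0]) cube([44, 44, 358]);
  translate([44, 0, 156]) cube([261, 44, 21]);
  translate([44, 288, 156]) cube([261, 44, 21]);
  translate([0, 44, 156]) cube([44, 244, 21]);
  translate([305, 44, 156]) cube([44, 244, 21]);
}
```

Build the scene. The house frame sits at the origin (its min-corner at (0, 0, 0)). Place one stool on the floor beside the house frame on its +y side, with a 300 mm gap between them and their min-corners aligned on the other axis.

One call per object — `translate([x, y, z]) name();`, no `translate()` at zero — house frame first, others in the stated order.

house_frame();
translate([0, 5410, 0]) stool();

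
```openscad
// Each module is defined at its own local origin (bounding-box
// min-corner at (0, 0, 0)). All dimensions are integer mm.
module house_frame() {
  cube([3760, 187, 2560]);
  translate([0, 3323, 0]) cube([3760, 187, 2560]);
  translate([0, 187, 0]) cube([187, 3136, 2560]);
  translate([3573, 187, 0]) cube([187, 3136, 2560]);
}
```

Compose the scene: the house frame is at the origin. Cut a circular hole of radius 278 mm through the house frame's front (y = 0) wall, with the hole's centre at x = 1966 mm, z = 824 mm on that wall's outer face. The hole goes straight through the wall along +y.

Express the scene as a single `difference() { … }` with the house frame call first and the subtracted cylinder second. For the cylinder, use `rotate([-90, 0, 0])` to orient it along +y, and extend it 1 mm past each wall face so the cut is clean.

difference() {
  house_frame();
  translate([1966, -1, 824]) rotate([-90, 0, 0]) cylinder(h = 189, r = 278);
}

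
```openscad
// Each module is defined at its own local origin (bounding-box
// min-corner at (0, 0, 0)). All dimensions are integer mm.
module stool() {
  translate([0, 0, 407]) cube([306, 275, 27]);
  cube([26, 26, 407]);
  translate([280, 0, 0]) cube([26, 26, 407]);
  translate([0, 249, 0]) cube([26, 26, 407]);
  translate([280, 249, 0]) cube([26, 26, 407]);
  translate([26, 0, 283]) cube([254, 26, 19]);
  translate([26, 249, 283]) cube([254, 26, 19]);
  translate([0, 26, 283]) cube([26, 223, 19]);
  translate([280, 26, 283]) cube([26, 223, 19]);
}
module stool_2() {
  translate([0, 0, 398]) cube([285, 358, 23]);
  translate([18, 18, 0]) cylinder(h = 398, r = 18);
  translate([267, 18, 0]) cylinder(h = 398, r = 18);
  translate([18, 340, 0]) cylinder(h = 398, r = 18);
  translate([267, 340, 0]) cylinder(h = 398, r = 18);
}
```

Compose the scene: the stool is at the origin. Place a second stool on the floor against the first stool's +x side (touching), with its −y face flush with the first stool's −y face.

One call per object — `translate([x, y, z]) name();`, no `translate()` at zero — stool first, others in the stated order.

stool();
translate([306, 0, 0]) stool_2();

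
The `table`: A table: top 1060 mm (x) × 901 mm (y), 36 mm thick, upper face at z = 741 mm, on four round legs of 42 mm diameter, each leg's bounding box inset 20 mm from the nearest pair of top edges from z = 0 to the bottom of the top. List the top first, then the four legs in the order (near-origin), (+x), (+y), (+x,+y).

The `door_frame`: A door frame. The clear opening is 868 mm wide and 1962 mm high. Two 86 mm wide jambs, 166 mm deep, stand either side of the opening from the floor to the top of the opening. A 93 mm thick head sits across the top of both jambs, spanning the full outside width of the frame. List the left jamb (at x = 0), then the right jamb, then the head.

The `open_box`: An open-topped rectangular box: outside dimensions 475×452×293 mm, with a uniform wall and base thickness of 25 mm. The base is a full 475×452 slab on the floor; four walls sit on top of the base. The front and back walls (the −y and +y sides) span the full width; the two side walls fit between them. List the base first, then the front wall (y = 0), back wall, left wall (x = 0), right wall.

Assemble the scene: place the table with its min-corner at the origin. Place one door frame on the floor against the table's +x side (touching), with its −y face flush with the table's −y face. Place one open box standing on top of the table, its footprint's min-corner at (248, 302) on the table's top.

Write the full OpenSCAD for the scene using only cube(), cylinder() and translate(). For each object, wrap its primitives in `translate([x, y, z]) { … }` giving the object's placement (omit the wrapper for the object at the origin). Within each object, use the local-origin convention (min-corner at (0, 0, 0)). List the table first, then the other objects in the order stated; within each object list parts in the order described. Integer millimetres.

translate([0, 0, 705]) cube([1060, 901, 36]);
translate([41, 41, 0]) cylinder(h = 705, r = 21);
translate([1019, 41, 0]) cylinder(h = 705, r = 21);
translate([41, 860, 0]) cylinder(h = 705, r = 21);
translate([1019, 860, 0]) cylinder(h = 705, r = 21);
translate([1060, 0, 0]) {
  cube([86, 166, 1962]);
  translate([954, 0, 0]) cube([86, 166, 1962]);
  translate([0, 0, 1962]) cube([1040, 166, 93]);
}
translate([248, 302, 741]) {
  cube([475, 452, 25]);
  translate([0, 0, 25]) cube([475, 25, 268]);
  translate([0, 427, 25]) cube([475, 25, 268]);
  translate([0, 25, 25]) cube([25, 402, 268]);
  translate([450, 25, 25]) cube([25, 402, 268]);
}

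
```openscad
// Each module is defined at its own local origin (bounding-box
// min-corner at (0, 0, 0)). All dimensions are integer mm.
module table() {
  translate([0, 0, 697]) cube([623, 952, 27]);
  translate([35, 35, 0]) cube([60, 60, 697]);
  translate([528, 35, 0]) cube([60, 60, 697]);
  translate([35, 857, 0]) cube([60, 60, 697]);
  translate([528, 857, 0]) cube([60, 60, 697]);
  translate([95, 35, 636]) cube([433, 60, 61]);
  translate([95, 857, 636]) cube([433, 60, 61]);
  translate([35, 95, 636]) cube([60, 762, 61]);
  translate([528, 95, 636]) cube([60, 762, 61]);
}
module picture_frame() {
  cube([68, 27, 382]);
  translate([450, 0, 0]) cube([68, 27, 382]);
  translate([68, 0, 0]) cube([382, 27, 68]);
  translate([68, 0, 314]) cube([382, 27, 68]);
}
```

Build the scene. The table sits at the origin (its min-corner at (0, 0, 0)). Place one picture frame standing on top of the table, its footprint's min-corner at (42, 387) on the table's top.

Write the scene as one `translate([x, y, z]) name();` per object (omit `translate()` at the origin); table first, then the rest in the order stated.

table();
translate([42, 387, 724]) picture_frame();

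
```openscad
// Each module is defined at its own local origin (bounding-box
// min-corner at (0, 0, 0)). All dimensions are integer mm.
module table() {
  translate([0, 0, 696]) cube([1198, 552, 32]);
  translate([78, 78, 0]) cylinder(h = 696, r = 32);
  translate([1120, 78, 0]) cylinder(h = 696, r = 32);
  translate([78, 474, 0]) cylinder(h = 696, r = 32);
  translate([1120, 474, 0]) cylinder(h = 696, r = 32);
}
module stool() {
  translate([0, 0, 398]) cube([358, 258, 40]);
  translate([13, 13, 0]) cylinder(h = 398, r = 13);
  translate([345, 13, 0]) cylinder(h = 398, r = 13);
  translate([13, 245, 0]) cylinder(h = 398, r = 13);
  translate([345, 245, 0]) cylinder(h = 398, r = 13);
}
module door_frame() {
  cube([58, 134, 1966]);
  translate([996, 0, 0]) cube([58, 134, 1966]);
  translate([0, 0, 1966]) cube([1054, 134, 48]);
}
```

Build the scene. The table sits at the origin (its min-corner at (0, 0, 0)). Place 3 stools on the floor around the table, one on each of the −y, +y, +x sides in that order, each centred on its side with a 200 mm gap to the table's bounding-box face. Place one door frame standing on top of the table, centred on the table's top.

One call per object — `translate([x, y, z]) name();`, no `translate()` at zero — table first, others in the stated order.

table();
translate([420, -458, 0]) stool();
translate([420, 752, 0]) stool();
translate([1398, 147, 0]) stool();
translate([72, 209, 728]) door_frame();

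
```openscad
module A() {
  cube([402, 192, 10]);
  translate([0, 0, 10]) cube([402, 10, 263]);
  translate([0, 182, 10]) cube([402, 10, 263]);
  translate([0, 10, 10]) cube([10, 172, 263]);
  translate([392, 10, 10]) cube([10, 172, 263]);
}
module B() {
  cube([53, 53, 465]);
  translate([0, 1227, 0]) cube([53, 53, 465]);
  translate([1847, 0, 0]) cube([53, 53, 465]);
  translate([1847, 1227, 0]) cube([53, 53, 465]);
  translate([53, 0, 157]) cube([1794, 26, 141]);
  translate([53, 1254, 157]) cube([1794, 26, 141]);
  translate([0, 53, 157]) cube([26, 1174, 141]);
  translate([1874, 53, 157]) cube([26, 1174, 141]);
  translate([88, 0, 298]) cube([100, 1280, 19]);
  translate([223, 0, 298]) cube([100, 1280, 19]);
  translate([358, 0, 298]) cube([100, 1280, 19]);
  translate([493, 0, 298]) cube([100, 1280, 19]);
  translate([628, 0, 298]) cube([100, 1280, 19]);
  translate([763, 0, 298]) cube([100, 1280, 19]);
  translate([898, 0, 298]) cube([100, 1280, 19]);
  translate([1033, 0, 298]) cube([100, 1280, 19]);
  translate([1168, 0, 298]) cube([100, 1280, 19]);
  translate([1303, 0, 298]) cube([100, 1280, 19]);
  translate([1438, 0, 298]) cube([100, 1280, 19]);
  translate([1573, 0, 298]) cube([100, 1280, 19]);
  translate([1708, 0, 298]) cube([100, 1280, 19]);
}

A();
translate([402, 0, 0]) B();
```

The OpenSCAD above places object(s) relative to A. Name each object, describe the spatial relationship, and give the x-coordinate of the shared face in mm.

The open box's +x face and the bed frame's −x face are both at x = 402 mm.

A is an open box. B is a bed frame. The bed frame is against the open box's +x side, with their −y faces flush. The x-coordinate of the shared face is 402 mm.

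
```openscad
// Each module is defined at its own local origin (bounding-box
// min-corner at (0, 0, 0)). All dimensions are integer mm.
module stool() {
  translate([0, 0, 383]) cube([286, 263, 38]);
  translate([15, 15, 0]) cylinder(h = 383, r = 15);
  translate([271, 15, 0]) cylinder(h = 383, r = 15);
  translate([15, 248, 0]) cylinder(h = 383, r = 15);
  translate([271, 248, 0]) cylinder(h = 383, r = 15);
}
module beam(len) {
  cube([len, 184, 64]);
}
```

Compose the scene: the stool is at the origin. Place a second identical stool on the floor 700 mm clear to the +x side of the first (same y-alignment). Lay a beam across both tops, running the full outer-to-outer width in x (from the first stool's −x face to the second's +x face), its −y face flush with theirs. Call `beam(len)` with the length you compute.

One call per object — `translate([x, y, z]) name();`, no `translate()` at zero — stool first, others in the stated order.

stool();
translate([986, 0, 0]) stool();
translate([0, 0, 421]) beam(1272);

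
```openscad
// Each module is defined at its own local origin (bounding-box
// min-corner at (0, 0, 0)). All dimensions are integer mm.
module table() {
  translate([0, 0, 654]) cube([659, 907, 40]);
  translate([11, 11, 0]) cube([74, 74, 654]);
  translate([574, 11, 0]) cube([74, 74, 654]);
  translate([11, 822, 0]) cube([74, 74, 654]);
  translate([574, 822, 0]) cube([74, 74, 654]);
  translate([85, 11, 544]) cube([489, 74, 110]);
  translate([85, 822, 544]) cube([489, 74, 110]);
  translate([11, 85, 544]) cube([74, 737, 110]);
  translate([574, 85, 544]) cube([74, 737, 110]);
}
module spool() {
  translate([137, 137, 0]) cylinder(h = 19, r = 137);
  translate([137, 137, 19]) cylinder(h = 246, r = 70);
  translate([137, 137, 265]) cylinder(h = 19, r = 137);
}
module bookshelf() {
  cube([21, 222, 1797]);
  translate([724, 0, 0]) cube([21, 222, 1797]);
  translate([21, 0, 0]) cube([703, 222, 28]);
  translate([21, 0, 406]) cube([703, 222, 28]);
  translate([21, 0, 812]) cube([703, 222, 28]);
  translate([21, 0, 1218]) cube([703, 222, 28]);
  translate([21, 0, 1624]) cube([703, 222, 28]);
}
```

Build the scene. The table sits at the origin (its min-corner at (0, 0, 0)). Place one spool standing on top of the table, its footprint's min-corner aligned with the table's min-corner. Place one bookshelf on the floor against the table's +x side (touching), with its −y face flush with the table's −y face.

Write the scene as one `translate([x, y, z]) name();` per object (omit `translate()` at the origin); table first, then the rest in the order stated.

table();
translate([0, 0, 694]) spool();
translate([659, 0, 0]) bookshelf();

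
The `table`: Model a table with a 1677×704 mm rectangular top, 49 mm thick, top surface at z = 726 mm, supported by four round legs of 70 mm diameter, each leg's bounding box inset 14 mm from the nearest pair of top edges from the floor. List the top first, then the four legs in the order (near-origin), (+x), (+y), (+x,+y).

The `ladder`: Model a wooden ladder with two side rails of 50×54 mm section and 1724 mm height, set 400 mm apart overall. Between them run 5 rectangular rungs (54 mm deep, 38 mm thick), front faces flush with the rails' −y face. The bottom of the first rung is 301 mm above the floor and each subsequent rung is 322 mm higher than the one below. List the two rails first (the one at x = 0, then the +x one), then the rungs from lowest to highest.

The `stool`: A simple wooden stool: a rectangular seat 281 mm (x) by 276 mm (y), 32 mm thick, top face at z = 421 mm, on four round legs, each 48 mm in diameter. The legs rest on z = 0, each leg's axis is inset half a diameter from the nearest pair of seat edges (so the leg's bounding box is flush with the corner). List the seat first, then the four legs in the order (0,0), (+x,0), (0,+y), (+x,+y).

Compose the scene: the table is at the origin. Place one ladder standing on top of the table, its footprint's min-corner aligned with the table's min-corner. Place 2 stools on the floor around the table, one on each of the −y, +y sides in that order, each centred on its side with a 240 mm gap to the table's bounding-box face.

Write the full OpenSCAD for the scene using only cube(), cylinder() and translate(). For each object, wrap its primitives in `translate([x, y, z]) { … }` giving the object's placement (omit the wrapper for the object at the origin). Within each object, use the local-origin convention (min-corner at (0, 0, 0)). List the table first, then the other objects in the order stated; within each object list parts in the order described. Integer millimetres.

translate([0, 0, 677]) cube([1677, 704, 49]);
translate([49, 49, 0]) cylinder(h = 677, r = 35);
translate([1628, 49, 0]) cylinder(h = 677, r = 35);
translate([49, 655, 0]) cylinder(h = 677, r = 35);
translate([1628, 655, 0]) cylinder(h = 677, r = 35);
translate([0, 0, 726]) {
  cube([50, 54, 1724]);
  translate([350, 0, 0]) cube([50, 54, 1724]);
  translate([50, 0, 301]) cube([300, 54, 38]);
  translate([50, 0, 623]) cube([300, 54, 38]);
  translate([50, 0, 945]) cube([300, 54, 38]);
  translate([50, 0, 1267]) cube([300, 54, 38]);
  translate([50, 0, 1589]) cube([300, 54, 38]);
}
translate([698, -516, 0]) {
  translate([0, 0, 389]) cube([281, 276, 32]);
  translate([24, 24, 0]) cylinder(h = 389, r = 24);
  translate([257, 24, 0]) cylinder(h = 389, r = 24);
  translate([24, 252, 0]) cylinder(h = 389, r = 24);
  translate([257, 252, 0]) cylinder(h = 389, r = 24);
}
translate([698, 944, 0]) {
  translate([0, 0, 389]) cube([281, 276, 32]);
  translate([24, 24, 0]) cylinder(h = 389, r = 24);
  translate([257, 24, 0]) cylinder(h = 389, r = 24);
  translate([24, 252, 0]) cylinder(h = 389, r = 24);
  translate([257, 252, 0]) cylinder(h = 389, r = 24);
}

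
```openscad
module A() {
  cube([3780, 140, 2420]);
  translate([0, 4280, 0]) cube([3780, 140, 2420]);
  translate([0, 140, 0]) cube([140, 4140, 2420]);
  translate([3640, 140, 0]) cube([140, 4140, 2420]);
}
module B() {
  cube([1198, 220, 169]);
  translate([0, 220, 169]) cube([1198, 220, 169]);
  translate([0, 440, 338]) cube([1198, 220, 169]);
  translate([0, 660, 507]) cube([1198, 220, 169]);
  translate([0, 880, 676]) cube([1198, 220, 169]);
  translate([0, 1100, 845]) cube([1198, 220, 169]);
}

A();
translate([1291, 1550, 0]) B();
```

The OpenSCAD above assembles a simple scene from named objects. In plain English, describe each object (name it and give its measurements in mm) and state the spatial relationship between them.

A is the wall frame of a small rectangular building: four walls, each 2420 mm tall and 140 mm thick, enclosing a footprint 3780 mm (x) by 4420 mm (y) outside-to-outside, with no floor or roof. The front and back walls (the −y and +y sides) span the full width; the two side walls fit between them.

B is a straight staircase of 6 solid steps. Each step is 1198 mm wide (x), 220 mm deep (y, the going) and 169 mm tall (the rise). The first step rests on the floor; each subsequent step sits one going further in +y and one rise higher in +z, directly behind and above the previous step with no overlap.

The staircase sits inside the house frame, centred.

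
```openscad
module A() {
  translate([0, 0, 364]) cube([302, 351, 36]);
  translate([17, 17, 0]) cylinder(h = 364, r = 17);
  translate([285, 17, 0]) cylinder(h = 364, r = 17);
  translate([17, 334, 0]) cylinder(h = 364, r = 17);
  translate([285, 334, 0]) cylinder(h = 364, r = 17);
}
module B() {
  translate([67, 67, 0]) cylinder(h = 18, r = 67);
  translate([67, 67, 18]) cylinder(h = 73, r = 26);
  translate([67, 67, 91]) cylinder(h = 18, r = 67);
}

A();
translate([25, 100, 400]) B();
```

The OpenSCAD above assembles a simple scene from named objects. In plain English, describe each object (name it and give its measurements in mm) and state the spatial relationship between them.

A is a four-legged stool. The seat is 302×351 mm, 36 mm thick, top at z = 400 mm. It stands on four round legs, each 34 mm in diameter, from z = 0 to the seat underside, each leg's axis is inset half a diameter from the nearest pair of seat edges (so the leg's bounding box is flush with the corner).

B is a spool: two coaxial disc flanges of radius 67 mm and thickness 18 mm, joined by a core cylinder of radius 26 mm and height 73 mm. The lower flange rests on z = 0 and the three cylinders share a vertical axis.

The spool is on top of the stool.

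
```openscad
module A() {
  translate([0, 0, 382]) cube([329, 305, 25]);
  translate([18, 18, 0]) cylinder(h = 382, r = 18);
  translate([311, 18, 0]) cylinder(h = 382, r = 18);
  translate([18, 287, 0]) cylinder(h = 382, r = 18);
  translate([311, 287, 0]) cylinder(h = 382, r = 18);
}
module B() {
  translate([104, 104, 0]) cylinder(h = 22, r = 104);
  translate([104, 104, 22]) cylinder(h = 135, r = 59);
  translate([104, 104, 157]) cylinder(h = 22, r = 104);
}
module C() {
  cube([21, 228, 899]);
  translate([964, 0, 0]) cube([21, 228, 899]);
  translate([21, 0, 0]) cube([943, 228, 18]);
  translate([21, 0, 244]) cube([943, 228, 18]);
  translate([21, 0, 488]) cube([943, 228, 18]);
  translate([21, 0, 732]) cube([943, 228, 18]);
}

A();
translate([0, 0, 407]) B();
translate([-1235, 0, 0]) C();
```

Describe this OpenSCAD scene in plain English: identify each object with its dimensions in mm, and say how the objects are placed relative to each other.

A is a four-legged stool. The seat is 329×305 mm, 25 mm thick, top at z = 407 mm. It stands on four round legs, each 36 mm in diameter, from z = 0 to the seat underside, each leg's axis is inset half a diameter from the nearest pair of seat edges (so the leg's bounding box is flush with the corner).

B is a spool: two coaxial disc flanges of radius 104 mm and thickness 22 mm, joined by a core cylinder of radius 59 mm and height 135 mm. The lower flange rests on z = 0 and the three cylinders share a vertical axis.

C is a bookshelf 985 mm wide overall, 228 mm deep and 899 mm tall. The two sides are 21 mm thick vertical panels. 4 horizontal shelves of 18 mm thickness span between the inner faces of the sides; the lowest shelf sits on the floor and shelves are stacked with a clear vertical gap of 226 mm between each pair.

The spool is on top of the stool. The bookshelf is on the floor beside the stool on its −x side.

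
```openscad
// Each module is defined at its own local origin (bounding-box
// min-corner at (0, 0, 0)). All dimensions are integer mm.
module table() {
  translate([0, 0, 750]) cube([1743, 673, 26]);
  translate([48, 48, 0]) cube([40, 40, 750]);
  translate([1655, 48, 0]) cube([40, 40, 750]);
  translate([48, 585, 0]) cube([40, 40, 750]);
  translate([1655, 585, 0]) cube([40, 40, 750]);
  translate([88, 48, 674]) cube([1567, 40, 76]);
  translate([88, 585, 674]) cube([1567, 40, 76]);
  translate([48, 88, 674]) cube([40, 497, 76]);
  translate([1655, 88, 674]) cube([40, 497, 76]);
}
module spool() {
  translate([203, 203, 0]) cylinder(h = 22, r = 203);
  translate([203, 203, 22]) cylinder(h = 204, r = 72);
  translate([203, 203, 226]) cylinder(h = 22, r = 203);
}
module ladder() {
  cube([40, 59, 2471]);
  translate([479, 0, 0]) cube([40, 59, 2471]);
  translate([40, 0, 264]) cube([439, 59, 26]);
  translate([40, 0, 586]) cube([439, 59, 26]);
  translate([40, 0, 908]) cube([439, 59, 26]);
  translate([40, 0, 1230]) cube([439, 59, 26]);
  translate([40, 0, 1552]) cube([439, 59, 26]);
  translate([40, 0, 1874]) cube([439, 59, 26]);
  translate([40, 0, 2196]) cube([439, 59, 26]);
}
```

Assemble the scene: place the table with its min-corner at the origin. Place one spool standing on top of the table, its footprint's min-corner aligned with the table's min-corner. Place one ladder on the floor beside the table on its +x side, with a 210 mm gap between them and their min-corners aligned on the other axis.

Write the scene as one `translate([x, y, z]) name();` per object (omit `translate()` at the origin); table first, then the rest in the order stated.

table();
translate([0, 0, 776]) spool();
translate([1953, 0, 0]) ladder();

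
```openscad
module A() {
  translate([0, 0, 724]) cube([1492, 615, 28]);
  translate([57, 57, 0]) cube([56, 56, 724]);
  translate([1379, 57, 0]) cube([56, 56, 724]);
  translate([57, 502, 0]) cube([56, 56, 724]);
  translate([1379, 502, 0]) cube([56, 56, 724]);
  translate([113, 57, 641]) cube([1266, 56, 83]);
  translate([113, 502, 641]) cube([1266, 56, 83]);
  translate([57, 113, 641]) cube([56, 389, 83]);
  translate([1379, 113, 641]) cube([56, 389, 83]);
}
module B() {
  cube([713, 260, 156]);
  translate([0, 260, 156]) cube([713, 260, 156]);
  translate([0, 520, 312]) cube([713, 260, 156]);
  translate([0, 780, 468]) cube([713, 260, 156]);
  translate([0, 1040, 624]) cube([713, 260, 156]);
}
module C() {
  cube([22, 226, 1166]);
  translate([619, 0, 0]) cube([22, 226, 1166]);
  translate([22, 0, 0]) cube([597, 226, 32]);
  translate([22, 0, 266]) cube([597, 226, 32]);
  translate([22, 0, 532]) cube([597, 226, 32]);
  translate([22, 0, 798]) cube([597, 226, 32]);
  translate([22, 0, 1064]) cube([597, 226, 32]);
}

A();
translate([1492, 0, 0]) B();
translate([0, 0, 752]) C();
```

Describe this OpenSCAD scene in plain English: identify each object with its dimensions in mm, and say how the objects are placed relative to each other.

A is a rectangular dining table. The top is 1492×615×28 mm with its upper surface at z = 752 mm. It stands on four 56×56 mm square legs, each inset 57 mm from the nearest pair of top edges, running from the floor to the underside of the top. Four apron rails, 56 mm thick and 83 mm tall, run between adjacent legs with their top edges flush with the underside of the top and their outer faces flush with the legs' outer faces.

B is a straight staircase of 5 solid steps. Each step is 713 mm wide (x), 260 mm deep (y, the going) and 156 mm tall (the rise). The first step rests on the floor; each subsequent step sits one going further in +y and one rise higher in +z, directly behind and above the previous step with no overlap.

C is an open bookshelf. Two side panels, each 22 mm thick, 226 mm deep and 1166 mm tall, stand 641 mm apart (outside-to-outside). Between them sit 5 shelves, each 32 mm thick and 226 mm deep, spanning the full gap between the sides. The bottom shelf rests on the floor (its underside at z = 0) and the clear gap between one shelf's top and the next shelf's underside is 234 mm.

The staircase is against the table's +x side, with their −y faces flush. The bookshelf is on top of the table.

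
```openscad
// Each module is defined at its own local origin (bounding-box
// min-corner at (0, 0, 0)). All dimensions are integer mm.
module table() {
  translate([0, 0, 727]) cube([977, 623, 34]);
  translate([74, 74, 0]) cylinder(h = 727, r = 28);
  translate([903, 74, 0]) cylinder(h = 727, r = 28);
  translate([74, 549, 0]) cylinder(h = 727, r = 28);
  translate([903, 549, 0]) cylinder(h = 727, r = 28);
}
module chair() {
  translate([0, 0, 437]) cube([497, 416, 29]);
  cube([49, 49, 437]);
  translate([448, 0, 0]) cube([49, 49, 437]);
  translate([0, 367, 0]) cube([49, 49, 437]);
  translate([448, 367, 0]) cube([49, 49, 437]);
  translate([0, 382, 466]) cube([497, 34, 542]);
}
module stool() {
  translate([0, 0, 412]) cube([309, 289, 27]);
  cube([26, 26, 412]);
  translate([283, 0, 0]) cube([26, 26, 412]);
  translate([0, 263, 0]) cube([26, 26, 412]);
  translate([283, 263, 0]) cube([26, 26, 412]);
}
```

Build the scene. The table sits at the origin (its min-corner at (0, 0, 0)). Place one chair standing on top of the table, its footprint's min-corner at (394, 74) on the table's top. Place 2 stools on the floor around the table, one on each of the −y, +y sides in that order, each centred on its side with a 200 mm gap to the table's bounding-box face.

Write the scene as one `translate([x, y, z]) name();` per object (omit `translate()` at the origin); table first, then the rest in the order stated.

table();
translate([394, 74, 761]) chair();
translate([334, -489, 0]) stool();
translate([334, 823, 0]) stool();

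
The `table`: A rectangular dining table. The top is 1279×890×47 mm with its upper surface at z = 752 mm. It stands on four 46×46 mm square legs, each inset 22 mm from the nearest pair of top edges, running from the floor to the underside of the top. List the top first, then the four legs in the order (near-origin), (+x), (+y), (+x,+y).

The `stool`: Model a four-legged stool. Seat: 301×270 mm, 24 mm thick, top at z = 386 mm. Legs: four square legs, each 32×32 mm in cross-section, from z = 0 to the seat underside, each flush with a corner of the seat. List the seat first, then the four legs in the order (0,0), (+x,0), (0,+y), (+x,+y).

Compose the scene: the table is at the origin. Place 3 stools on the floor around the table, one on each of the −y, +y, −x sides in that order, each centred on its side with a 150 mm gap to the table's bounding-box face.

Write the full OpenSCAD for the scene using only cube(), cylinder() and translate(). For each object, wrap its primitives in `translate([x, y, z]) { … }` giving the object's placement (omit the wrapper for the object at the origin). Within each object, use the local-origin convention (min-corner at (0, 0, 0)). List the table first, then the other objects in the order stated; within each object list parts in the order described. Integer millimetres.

translate([0, 0, 705]) cube([1279, 890, 47]);
translate([22, 22, 0]) cube([46, 46, 705]);
translate([1211, 22, 0]) cube([46, 46, 705]);
translate([22, 822, 0]) cube([46, 46, 705]);
translate([1211, 822, 0]) cube([46, 46, 705]);
translate([489, -420, 0]) {
  translate([0, 0, 362]) cube([301, 270, 24]);
  cube([32, 32, 362]);
  translate([269, 0, 0]) cube([32, 32, 362]);
  translate([0, 238, 0]) cube([32, 32, 362]);
  translate([269, 238, 0]) cube([32, 32, 362]);
}
translate([489, 1040, 0]) {
  translate([0, 0, 362]) cube([301, 270, 24]);
  cube([32, 32, 362]);
  translate([269, 0, 0]) cube([32, 32, 362]);
  translate([0, 238, 0]) cube([32, 32, 362]);
  translate([269, 238, 0]) cube([32, 32, 362]);
}
translate([-451, 310, 0]) {
  translate([0, 0, 362]) cube([301, 270, 24]);
  cube([32, 32, 362]);
  translate([269, 0, 0]) cube([32, 32, 362]);
  translate([0, 238, 0]) cube([32, 32, 362]);
  translate([269, 238, 0]) cube([32, 32, 362]);
}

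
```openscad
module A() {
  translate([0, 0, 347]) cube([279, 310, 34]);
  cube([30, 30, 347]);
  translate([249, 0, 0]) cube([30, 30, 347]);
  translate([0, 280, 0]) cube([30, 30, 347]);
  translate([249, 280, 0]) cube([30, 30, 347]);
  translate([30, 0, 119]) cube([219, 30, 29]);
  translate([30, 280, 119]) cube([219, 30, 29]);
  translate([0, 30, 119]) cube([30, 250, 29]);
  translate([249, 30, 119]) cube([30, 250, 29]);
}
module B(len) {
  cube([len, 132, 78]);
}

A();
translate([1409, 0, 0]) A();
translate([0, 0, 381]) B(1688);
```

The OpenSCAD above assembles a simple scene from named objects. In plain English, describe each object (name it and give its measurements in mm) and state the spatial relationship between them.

A is a simple wooden stool: a rectangular seat 279 mm (x) by 310 mm (y), 34 mm thick, top face at z = 381 mm, on four square legs, each 30×30 mm in cross-section. The legs rest on z = 0, each flush with a corner of the seat. Four stretchers, 30 mm wide and 29 mm tall, connect adjacent legs with their undersides at z = 119 mm, each running between the inner faces of the legs it joins and aligned with the legs' outer faces on the other axis.

B is a rectangular beam 1688 mm long (x), 132 mm deep (y), 78 mm thick (z).

The beam spans the tops of two stools placed 1130 mm apart, resting at z = 381 mm.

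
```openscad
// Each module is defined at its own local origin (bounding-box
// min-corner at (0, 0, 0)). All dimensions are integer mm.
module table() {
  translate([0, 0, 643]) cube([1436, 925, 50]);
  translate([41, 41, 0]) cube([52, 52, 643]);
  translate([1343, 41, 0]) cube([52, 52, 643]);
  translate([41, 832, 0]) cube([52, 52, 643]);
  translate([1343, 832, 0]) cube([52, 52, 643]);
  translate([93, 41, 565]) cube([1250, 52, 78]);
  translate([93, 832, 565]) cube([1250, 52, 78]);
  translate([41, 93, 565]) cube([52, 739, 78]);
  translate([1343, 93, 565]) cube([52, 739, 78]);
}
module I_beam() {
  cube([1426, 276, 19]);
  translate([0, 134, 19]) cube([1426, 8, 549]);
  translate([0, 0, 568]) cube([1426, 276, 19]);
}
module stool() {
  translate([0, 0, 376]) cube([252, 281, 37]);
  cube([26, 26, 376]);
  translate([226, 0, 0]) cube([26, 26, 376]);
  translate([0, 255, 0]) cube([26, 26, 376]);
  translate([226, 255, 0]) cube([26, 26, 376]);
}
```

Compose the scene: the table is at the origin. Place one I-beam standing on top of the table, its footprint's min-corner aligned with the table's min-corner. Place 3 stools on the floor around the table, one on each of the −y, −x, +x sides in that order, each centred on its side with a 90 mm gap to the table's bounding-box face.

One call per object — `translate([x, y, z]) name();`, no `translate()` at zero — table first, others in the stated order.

table();
translate([0, 0, 693]) I_beam();
translate([592, -371, 0]) stool();
translate([-342, 322, 0]) stool();
translate([1526, 322, 0]) stool();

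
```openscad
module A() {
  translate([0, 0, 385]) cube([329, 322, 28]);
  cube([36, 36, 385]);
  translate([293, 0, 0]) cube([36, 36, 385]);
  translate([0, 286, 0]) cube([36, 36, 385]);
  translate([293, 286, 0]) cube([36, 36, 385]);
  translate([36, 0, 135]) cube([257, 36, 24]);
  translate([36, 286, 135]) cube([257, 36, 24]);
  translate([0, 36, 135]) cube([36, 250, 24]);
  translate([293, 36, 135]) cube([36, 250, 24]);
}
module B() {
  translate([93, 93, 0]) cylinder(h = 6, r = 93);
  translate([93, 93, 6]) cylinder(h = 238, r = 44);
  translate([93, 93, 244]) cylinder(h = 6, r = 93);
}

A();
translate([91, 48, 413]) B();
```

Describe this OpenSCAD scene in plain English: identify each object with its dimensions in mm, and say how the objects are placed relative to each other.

A is a four-legged stool. The seat is 329×322 mm, 28 mm thick, top at z = 413 mm. It stands on four square legs, each 36×36 mm in cross-section, from z = 0 to the seat underside, each flush with a corner of the seat. Four stretchers, 36 mm wide and 24 mm tall, connect adjacent legs with their undersides at z = 135 mm, each running between the inner faces of the legs it joins and aligned with the legs' outer faces on the other axis.

B is a spool: two coaxial disc flanges of radius 93 mm and thickness 6 mm, joined by a core cylinder of radius 44 mm and height 238 mm. The lower flange rests on z = 0 and the three cylinders share a vertical axis.

The spool is on top of the stool.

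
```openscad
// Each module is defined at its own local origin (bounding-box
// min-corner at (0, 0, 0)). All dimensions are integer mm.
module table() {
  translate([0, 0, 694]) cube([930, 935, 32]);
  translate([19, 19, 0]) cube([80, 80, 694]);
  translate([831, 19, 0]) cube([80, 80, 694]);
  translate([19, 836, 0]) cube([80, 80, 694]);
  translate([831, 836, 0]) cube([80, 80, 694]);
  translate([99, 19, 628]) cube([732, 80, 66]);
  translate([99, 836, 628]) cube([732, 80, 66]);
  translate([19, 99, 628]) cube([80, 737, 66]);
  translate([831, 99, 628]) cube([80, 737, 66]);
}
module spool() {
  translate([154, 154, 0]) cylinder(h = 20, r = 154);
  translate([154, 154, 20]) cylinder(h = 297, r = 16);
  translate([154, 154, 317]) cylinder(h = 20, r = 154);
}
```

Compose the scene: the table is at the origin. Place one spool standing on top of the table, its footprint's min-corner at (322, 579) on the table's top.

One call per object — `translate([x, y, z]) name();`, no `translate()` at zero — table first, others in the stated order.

table();
translate([322, 579, 726]) spool();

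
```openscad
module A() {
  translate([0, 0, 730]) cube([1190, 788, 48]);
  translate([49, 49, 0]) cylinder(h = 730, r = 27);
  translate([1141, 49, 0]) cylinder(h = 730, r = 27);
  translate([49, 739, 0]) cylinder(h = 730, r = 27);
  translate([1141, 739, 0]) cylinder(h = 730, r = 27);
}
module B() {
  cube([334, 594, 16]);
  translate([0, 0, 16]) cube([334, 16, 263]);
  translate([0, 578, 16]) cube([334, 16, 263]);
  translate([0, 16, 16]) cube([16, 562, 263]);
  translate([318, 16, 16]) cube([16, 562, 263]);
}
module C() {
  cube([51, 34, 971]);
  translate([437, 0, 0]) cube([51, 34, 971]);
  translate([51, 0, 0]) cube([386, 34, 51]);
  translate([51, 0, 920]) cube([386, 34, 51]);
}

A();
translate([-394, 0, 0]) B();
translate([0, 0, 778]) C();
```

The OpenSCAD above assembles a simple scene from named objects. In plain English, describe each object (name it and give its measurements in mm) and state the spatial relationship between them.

A is a rectangular dining table. The top is 1190×788×48 mm with its upper surface at z = 778 mm. It stands on four round legs of 54 mm diameter, each leg's bounding box inset 22 mm from the nearest pair of top edges, running from the floor to the underside of the top.

B is an open-topped rectangular box: outside dimensions 334×594×279 mm, with a uniform wall and base thickness of 16 mm. The base is a full 334×594 slab on the floor; four walls sit on top of the base. The front and back walls (the −y and +y sides) span the full width; the two side walls fit between them.

C is a rectangular picture frame lying in the x–z plane (depth along y). The opening is 386 mm wide (x) by 869 mm tall (z), surrounded by a border 51 mm wide on all four sides. The frame is 34 mm deep and is made of two full-height vertical stiles with two horizontal rails fitted between them.

The open box is on the floor beside the table on its −x side. The picture frame is on top of the table.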